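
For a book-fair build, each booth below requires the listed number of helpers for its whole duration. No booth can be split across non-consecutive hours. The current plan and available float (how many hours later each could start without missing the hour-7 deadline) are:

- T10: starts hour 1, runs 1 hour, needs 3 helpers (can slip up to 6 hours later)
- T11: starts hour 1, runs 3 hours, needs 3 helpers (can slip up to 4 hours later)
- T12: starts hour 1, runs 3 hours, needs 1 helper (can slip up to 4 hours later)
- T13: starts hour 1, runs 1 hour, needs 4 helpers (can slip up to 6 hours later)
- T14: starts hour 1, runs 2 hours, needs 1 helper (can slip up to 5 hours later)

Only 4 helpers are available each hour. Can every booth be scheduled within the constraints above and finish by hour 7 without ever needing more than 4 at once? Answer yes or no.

yes

Schedule T10@1, T11@2, T12@1, T13@5, T14@6: h1:4  h2:4  h3:4  h4:3  h5:4  h6:1  h7:1 — peak 4 ≤ 4.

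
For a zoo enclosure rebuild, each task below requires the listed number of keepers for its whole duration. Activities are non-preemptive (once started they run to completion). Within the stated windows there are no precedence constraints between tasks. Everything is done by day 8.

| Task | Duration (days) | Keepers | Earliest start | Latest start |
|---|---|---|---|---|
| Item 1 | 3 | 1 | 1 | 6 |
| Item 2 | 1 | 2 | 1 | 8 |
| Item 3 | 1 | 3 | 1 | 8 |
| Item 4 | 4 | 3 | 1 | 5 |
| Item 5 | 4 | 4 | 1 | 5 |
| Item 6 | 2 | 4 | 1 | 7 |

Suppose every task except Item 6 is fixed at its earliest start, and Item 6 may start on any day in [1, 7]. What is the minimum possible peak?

13

Item 6@1: d1:17  d2:12  d3:8  d4:7  d5:0  d6:0  d7:0  d8:0 → peak 17
Item 6@2: d1:13  d2:12  d3:12  d4:7  d5:0  d6:0  d7:0  d8:0 → peak 13
Item 6@3: d1:13  d2:8  d3:12  d4:11  d5:0  d6:0  d7:0  d8:0 → peak 13
Item 6@4: d1:13  d2:8  d3:8  d4:11  d5:4  d6:0  d7:0  d8:0 → peak 13
Item 6@5: d1:13  d2:8  d3:8  d4:7  d5:4  d6:4  d7:0  d8:0 → peak 13
Item 6@6: d1:13  d2:8  d3:8  d4:7  d5:0  d6:4  d7:4  d8:0 → peak 13
Item 6@7: d1:13  d2:8  d3:8  d4:7  d5:0  d6:0  d7:4  d8:4 → peak 13
Best is Item 6@2, peak 13.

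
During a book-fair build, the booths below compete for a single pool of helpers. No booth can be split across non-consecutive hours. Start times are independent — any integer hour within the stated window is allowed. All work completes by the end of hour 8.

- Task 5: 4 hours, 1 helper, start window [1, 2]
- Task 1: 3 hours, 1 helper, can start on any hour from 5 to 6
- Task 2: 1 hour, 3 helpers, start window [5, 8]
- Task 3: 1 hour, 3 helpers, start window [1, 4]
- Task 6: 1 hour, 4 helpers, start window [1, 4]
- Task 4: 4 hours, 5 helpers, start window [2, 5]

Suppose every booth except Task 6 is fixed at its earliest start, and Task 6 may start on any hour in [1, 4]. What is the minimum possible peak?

9

Task 6@1: h1:8  h2:6  h3:6  h4:6  h5:9  h6:1  h7:1  h8:0 → peak 9
Task 6@2: h1:4  h2:10  h3:6  h4:6  h5:9  h6:1  h7:1  h8:0 → peak 10
Task 6@3: h1:4  h2:6  h3:10  h4:6  h5:9  h6:1  h7:1  h8:0 → peak 10
Task 6@4: h1:4  h2:6  h3:6  h4:10  h5:9  h6:1  h7:1  h8:0 → peak 10
Best is Task 6@1, peak 9.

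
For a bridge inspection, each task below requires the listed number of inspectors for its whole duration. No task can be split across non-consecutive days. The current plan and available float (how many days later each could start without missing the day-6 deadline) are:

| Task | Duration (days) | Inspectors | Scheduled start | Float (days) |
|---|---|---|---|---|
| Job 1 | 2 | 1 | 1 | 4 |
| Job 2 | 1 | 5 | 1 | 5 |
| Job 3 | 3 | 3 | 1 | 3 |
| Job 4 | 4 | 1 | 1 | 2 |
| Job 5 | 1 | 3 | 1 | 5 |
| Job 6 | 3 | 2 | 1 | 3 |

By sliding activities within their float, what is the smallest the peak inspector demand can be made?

Early-start (Job 1@1, Job 2@1, Job 3@1, Job 4@1, Job 5@1, Job 6@1) gives peak 15: d1:15  d2:7  d3:6  d4:1  d5:0  d6:0.
Shift Job 3→2, Job 4→2, Job 5→5, Job 6→3.
Schedule Job 1@1, Job 2@1, Job 3@2, Job 4@2, Job 5@5, Job 6@3: d1:6  d2:5  d3:6  d4:6  d5:6  d6:0 — peak 6.

6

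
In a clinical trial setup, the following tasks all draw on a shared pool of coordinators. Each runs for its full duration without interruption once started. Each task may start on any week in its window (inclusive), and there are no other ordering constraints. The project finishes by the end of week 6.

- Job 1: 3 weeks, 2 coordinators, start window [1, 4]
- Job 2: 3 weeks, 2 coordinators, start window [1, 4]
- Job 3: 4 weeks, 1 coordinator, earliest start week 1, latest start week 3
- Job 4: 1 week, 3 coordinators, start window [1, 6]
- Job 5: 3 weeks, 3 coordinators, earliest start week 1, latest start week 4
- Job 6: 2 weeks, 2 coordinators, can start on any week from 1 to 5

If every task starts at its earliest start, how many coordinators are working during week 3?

At early start, week 3 has: Job 1, Job 2, Job 3, Job 5.
Demand: 2 + 2 + 1 + 3 = 8.

8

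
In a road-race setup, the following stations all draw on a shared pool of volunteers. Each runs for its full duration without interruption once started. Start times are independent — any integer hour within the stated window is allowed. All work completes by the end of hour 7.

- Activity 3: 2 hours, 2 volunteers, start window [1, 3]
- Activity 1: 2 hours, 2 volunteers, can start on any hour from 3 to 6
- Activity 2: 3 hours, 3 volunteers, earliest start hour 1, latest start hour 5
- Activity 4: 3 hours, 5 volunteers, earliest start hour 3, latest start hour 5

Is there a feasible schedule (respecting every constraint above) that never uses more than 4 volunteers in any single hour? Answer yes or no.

no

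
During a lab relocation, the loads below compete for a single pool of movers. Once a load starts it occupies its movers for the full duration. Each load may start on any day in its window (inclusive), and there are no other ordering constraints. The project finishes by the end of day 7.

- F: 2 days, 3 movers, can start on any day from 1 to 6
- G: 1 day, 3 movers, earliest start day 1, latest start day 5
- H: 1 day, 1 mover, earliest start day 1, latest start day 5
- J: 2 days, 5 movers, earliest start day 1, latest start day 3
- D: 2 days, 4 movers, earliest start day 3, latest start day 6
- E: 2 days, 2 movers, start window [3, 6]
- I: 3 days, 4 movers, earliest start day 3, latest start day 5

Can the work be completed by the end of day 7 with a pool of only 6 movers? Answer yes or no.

no

Total mover-days = 44; over 7 days the average is 44/7 > 6, so some day must exceed 6.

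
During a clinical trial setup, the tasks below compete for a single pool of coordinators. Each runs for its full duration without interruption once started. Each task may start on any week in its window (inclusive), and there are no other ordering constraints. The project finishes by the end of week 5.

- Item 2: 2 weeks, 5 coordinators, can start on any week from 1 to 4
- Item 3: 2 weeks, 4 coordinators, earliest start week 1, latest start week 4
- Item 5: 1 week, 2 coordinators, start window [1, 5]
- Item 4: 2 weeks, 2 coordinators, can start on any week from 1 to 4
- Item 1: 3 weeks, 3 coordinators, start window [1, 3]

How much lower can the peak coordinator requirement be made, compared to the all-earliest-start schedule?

Early-start peak: w1:16  w2:14  w3:3  w4:0  w5:0 ⇒ 16.
Leveled (Item 2@1, Item 3@3, Item 5@5, Item 4@1, Item 1@3): w1:7  w2:7  w3:7  w4:7  w5:5 ⇒ 7.
Reduction 16 − 7 = 9.

9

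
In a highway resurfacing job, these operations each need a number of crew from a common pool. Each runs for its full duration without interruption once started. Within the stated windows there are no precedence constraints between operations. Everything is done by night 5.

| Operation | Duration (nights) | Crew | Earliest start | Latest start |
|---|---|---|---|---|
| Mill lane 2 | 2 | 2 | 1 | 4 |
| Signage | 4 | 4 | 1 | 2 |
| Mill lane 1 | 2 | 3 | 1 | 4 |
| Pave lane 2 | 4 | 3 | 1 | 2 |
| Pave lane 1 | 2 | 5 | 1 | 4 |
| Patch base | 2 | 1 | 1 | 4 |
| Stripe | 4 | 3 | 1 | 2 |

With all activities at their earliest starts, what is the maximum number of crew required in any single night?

Early-start schedule: Mill lane 2@1, Signage@1, Mill lane 1@1, Pave lane 2@1, Pave lane 1@1, Patch base@1, Stripe@1.
Load per night: night 1: 21, night 2: 21, night 3: 10, night 4: 10, night 5: 0.
Peak is 21.

21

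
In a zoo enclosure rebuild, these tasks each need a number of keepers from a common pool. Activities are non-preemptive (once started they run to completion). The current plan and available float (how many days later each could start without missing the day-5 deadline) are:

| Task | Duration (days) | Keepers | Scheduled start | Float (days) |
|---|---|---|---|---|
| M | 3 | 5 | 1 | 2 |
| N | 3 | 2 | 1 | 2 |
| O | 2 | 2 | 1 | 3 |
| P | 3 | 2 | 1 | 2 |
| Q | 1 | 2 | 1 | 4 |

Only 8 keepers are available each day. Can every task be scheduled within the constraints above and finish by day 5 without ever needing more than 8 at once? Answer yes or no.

no

The minimum achievable peak is 9; 8 < 9, so no feasible schedule stays within the cap.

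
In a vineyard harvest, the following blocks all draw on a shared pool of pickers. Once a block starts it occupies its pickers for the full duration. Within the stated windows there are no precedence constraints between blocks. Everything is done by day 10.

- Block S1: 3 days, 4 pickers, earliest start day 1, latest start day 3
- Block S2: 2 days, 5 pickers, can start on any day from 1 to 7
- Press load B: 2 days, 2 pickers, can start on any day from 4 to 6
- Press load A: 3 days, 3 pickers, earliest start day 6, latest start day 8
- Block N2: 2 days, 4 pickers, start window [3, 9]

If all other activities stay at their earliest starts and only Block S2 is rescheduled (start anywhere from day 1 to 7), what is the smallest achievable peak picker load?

Block S2@1: d1:9  d2:9  d3:8  d4:6  d5:2  d6:3  d7:3  d8:3  d9:0  d10:0 → peak 9
Block S2@2: d1:4  d2:9  d3:13  d4:6  d5:2  d6:3  d7:3  d8:3  d9:0  d10:0 → peak 13
Block S2@3: d1:4  d2:4  d3:13  d4:11  d5:2  d6:3  d7:3  d8:3  d9:0  d10:0 → peak 13
Block S2@4: d1:4  d2:4  d3:8  d4:11  d5:7  d6:3  d7:3  d8:3  d9:0  d10:0 → peak 11
Block S2@5: d1:4  d2:4  d3:8  d4:6  d5:7  d6:8  d7:3  d8:3  d9:0  d10:0 → peak 8
Block S2@6: d1:4  d2:4  d3:8  d4:6  d5:2  d6:8  d7:8  d8:3  d9:0  d10:0 → peak 8
Block S2@7: d1:4  d2:4  d3:8  d4:6  d5:2  d6:3  d7:8  d8:8  d9:0  d10:0 → peak 8
Best is Block S2@5, peak 8.

8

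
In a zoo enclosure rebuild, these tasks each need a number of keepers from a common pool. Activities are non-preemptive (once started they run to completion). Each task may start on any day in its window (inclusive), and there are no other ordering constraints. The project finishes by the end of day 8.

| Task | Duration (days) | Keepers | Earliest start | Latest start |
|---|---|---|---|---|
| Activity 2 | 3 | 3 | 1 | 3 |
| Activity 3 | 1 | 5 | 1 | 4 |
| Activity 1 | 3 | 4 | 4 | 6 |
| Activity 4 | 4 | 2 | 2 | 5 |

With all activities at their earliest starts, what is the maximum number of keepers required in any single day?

8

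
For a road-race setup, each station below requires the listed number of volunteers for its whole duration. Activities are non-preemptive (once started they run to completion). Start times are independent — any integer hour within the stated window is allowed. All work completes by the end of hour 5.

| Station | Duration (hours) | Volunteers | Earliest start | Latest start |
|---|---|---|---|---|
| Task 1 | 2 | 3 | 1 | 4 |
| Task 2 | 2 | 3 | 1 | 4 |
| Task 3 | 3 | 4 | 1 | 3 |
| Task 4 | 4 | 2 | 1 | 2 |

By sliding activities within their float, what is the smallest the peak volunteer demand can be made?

8

Early-start (Task 1@1, Task 2@1, Task 3@1, Task 4@1) gives peak 12: h1:12  h2:12  h3:6  h4:2  h5:0.
Shift Task 3→3.
Schedule Task 1@1, Task 2@1, Task 3@3, Task 4@1: h1:8  h2:8  h3:6  h4:6  h5:4 — peak 8.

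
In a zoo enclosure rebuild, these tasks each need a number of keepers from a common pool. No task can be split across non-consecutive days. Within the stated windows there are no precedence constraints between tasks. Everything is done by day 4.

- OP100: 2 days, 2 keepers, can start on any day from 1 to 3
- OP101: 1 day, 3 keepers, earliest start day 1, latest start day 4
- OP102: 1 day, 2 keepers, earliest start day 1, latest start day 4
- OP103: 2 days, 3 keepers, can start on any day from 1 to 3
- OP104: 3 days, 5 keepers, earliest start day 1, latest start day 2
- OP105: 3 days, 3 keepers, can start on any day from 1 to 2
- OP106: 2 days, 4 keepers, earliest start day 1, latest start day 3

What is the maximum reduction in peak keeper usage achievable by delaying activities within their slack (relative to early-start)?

9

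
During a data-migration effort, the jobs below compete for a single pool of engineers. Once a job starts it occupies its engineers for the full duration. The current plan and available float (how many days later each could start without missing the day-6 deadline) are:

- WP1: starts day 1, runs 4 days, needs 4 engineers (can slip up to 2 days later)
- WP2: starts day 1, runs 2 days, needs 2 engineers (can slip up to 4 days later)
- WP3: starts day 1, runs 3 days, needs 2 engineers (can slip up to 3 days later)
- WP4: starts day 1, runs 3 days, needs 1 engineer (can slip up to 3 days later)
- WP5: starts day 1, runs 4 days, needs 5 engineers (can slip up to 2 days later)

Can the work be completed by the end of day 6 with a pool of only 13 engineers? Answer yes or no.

yes

Schedule WP1@1, WP2@1, WP3@1, WP4@4, WP5@3: d1:8  d2:8  d3:11  d4:10  d5:6  d6:6 — peak 11 ≤ 13.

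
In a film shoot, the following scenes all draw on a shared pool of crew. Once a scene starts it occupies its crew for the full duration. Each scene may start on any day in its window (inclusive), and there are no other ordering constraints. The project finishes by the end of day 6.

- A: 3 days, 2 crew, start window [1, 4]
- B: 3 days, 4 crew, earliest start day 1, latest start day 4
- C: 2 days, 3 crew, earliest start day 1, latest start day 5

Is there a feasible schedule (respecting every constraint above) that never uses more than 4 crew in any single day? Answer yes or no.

The minimum achievable peak is 5; 4 < 5, so no feasible schedule stays within the cap.

no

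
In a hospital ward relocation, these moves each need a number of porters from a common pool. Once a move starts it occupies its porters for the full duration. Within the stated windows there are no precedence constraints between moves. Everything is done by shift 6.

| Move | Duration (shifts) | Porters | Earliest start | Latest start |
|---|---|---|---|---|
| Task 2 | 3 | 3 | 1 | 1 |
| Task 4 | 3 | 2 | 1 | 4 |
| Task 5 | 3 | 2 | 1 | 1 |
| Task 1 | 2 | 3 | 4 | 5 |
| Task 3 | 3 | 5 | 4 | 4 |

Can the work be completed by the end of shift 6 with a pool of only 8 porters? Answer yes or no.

yes

Schedule Task 2@1, Task 4@1, Task 5@1, Task 1@4, Task 3@4: s1:7  s2:7  s3:7  s4:8  s5:8  s6:5 — peak 8 ≤ 8.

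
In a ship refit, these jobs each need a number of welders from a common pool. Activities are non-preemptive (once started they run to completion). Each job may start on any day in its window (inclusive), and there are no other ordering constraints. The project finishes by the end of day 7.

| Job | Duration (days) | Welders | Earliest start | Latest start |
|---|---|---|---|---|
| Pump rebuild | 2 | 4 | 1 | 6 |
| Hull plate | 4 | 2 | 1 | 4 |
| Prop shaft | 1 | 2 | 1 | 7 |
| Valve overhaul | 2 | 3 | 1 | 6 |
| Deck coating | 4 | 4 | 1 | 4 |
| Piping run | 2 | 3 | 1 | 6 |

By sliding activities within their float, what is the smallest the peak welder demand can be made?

8

Early-start (Pump rebuild@1, Hull plate@1, Prop shaft@1, Valve overhaul@1, Deck coating@1, Piping run@1) gives peak 18: d1:18  d2:16  d3:6  d4:6  d5:0  d6:0  d7:0.
Shift Hull plate→3, Valve overhaul→6, Deck coating→2, Piping run→6.
Schedule Pump rebuild@1, Hull plate@3, Prop shaft@1, Valve overhaul@6, Deck coating@2, Piping run@6: d1:6  d2:8  d3:6  d4:6  d5:6  d6:8  d7:6 — peak 8.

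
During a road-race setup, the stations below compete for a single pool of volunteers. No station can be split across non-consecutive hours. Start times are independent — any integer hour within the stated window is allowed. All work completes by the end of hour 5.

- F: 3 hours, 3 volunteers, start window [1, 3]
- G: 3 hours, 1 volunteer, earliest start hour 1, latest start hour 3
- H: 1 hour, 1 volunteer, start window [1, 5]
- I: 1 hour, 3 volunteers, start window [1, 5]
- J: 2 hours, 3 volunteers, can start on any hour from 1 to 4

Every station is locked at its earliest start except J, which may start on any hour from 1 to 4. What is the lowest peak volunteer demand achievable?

J@1: h1:11  h2:7  h3:4  h4:0  h5:0 → peak 11
J@2: h1:8  h2:7  h3:7  h4:0  h5:0 → peak 8
J@3: h1:8  h2:4  h3:7  h4:3  h5:0 → peak 8
J@4: h1:8  h2:4  h3:4  h4:3  h5:3 → peak 8
Best is J@2, peak 8.

8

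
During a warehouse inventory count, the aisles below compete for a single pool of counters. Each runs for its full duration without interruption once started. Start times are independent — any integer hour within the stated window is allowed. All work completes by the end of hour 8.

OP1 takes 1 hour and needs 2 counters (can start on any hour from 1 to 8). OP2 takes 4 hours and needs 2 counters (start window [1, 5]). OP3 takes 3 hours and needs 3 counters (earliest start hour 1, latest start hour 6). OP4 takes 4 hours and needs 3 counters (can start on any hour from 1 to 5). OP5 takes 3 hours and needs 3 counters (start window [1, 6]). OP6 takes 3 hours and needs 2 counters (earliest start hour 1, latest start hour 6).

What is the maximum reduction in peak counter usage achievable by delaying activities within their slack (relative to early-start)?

8

Early-start peak: h1:15  h2:13  h3:13  h4:5  h5:0  h6:0  h7:0  h8:0 ⇒ 15.
Leveled (OP1@1, OP2@1, OP3@1, OP4@4, OP5@5, OP6@2): h1:7  h2:7  h3:7  h4:7  h5:6  h6:6  h7:6  h8:0 ⇒ 7.
Reduction 15 − 7 = 8.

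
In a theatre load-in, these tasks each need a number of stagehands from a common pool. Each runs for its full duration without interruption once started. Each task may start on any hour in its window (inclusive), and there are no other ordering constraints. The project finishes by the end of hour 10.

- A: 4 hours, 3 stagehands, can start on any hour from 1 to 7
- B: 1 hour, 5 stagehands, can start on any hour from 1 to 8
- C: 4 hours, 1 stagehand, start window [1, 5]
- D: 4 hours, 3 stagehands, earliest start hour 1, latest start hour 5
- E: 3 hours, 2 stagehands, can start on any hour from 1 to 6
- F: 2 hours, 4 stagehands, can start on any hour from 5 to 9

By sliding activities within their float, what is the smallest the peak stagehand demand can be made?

Early-start (A@1, B@1, C@1, D@1, E@1, F@5) gives peak 14: h1:14  h2:9  h3:9  h4:7  h5:4  h6:4  h7:0  h8:0  h9:0  h10:0.
Shift B→5, C→5, E→6, F→9.
Schedule A@1, B@5, C@5, D@1, E@6, F@9: h1:6  h2:6  h3:6  h4:6  h5:6  h6:3  h7:3  h8:3  h9:4  h10:4 — peak 6.

6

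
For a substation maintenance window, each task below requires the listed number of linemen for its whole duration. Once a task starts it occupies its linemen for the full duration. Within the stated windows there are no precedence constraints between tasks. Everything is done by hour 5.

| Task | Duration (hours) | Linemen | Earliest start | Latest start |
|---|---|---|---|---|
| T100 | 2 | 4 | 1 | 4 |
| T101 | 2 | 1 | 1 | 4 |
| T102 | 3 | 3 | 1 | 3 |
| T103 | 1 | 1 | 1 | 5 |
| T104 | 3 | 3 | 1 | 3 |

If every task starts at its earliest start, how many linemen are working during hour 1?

At early start, hour 1 has: T100, T101, T102, T103, T104.
Demand: 4 + 1 + 3 + 1 + 3 = 12.

12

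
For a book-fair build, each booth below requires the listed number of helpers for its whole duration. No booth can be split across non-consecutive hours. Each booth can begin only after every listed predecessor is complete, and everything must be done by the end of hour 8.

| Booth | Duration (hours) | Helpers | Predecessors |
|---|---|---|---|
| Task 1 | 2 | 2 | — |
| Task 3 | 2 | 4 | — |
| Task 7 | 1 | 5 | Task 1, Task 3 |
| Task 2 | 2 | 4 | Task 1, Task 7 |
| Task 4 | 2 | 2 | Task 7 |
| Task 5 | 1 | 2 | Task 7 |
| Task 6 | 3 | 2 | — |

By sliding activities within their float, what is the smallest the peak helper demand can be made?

Early-start (Task 1@1, Task 3@1, Task 7@3, Task 2@4, Task 4@4, Task 5@4, Task 6@1) gives peak 8: h1:8  h2:8  h3:7  h4:8  h5:6  h6:0  h7:0  h8:0.
Shift Task 5→6, Task 6→6.
Schedule Task 1@1, Task 3@1, Task 7@3, Task 2@4, Task 4@4, Task 5@6, Task 6@6: h1:6  h2:6  h3:5  h4:6  h5:6  h6:4  h7:2  h8:2 — peak 6.

6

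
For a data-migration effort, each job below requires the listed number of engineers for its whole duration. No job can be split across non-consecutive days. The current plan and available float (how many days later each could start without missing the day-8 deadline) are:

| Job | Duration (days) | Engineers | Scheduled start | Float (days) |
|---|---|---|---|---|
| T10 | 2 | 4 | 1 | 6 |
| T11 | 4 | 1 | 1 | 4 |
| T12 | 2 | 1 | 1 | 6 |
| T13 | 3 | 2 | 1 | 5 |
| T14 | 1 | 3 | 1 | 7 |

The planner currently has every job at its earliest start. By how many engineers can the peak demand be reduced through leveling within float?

Early-start peak: d1:11  d2:8  d3:3  d4:1  d5:0  d6:0  d7:0  d8:0 ⇒ 11.
Leveled (T10@1, T11@3, T12@3, T13@3, T14@6): d1:4  d2:4  d3:4  d4:4  d5:3  d6:4  d7:0  d8:0 ⇒ 4.
Reduction 11 − 4 = 7.

7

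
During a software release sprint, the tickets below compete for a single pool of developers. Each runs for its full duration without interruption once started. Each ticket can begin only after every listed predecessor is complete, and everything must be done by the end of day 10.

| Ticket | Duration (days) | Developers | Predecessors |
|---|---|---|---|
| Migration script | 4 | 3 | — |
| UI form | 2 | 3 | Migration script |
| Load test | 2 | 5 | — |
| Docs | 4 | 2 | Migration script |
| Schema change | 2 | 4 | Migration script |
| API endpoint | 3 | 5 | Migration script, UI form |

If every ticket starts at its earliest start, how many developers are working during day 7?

7

At early start, day 7 has: Docs, API endpoint.
Demand: 2 + 5 = 7.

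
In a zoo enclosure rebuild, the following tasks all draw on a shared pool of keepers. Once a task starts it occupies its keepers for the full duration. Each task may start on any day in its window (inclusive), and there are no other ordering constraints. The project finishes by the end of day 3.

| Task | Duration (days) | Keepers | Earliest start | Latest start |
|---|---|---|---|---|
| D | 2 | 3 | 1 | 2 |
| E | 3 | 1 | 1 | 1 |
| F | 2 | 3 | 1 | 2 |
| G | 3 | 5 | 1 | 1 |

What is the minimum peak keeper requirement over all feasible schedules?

12

Schedule D@1, E@1, F@1, G@1: d1:12  d2:12  d3:6 — peak 12.
No arrangement of the 4 feasible schedules does better.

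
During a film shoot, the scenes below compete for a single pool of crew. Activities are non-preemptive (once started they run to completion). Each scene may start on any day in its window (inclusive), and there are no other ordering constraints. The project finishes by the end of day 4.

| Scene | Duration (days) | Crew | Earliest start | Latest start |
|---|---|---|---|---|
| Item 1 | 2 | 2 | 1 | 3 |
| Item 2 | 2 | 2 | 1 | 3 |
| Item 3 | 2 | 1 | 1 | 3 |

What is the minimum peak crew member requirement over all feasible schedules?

3

Early-start (Item 1@1, Item 2@1, Item 3@1) gives peak 5: d1:5  d2:5  d3:0  d4:0.
Shift Item 2→3.
Schedule Item 1@1, Item 2@3, Item 3@1: d1:3  d2:3  d3:2  d4:2 — peak 3.
Total crew member-days = 10 over 4 days ⇒ peak ≥ ⌈10/4⌉ = 3, so 3 is optimal.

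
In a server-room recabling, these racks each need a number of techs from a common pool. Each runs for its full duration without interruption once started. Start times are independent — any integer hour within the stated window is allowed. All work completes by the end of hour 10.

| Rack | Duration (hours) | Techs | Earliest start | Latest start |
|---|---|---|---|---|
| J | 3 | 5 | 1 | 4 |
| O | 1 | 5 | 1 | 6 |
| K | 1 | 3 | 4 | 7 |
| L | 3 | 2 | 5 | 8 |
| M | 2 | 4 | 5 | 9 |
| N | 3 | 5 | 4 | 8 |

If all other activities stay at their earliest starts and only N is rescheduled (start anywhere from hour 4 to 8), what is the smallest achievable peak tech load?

10

N@4: h1:10  h2:5  h3:5  h4:8  h5:11  h6:11  h7:2  h8:0  h9:0  h10:0 → peak 11
N@5: h1:10  h2:5  h3:5  h4:3  h5:11  h6:11  h7:7  h8:0  h9:0  h10:0 → peak 11
N@6: h1:10  h2:5  h3:5  h4:3  h5:6  h6:11  h7:7  h8:5  h9:0  h10:0 → peak 11
N@7: h1:10  h2:5  h3:5  h4:3  h5:6  h6:6  h7:7  h8:5  h9:5  h10:0 → peak 10
N@8: h1:10  h2:5  h3:5  h4:3  h5:6  h6:6  h7:2  h8:5  h9:5  h10:5 → peak 10
Best is N@7, peak 10.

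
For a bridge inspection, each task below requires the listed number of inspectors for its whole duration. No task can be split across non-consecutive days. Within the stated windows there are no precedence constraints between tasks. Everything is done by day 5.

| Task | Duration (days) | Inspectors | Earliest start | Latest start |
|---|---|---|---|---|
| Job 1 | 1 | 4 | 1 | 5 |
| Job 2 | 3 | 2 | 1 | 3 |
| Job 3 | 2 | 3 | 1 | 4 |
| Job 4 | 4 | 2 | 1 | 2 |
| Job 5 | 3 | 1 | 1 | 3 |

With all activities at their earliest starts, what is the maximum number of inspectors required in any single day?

12

Early-start schedule: Job 1@1, Job 2@1, Job 3@1, Job 4@1, Job 5@1.
Load per day: day 1: 12, day 2: 8, day 3: 5, day 4: 2, day 5: 0.
Peak is 12.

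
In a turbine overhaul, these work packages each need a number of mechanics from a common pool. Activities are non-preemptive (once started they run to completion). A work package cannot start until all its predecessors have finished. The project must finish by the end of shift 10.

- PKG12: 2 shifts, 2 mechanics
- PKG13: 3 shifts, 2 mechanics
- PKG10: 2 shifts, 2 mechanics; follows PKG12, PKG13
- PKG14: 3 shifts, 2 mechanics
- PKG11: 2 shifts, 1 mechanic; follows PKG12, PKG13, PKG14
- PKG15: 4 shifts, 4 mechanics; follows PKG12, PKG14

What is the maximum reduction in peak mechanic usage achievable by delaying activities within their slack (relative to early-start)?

Early-start peak: s1:6  s2:6  s3:4  s4:7  s5:7  s6:4  s7:4  s8:0  s9:0  s10:0 ⇒ 7.
Leveled (PKG12@1, PKG13@1, PKG10@4, PKG14@3, PKG11@6, PKG15@6): s1:4  s2:4  s3:4  s4:4  s5:4  s6:5  s7:5  s8:4  s9:4  s10:0 ⇒ 5.
Reduction 7 − 5 = 2.

2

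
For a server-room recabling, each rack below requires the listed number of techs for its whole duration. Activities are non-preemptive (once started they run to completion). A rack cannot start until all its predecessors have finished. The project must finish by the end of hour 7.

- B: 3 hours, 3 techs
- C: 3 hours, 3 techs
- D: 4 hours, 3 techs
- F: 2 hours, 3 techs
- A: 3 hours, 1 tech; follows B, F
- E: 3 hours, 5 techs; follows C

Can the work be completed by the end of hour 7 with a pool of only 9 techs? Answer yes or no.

yes

Schedule B@1, C@1, D@3, F@1, A@4, E@4: h1:9  h2:9  h3:9  h4:9  h5:9  h6:9  h7:0 — peak 9 ≤ 9.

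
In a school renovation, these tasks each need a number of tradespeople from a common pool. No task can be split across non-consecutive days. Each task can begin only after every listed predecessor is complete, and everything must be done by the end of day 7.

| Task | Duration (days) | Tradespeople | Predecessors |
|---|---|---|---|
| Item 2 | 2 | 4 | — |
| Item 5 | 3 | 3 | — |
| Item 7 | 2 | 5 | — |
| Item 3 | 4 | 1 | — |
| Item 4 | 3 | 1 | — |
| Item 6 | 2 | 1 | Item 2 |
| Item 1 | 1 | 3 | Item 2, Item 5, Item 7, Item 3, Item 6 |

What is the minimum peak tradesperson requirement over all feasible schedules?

7

Early-start (Item 2@1, Item 5@1, Item 7@1, Item 3@1, Item 4@1, Item 6@3, Item 1@5) gives peak 14: d1:14  d2:14  d3:6  d4:2  d5:3  d6:0  d7:0.
Shift Item 7→4, Item 3→3, Item 4→5, Item 1→7.
Schedule Item 2@1, Item 5@1, Item 7@4, Item 3@3, Item 4@5, Item 6@3, Item 1@7: d1:7  d2:7  d3:5  d4:7  d5:7  d6:2  d7:4 — peak 7.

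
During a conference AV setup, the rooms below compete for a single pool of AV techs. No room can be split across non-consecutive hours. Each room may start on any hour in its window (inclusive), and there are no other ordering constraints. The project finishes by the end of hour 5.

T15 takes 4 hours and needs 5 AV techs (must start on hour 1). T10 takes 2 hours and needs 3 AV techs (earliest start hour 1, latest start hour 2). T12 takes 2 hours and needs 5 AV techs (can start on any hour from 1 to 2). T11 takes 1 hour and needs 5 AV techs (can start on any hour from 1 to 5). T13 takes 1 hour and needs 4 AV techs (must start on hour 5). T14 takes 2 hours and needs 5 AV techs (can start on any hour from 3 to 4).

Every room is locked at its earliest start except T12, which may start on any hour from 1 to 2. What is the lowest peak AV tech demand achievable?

15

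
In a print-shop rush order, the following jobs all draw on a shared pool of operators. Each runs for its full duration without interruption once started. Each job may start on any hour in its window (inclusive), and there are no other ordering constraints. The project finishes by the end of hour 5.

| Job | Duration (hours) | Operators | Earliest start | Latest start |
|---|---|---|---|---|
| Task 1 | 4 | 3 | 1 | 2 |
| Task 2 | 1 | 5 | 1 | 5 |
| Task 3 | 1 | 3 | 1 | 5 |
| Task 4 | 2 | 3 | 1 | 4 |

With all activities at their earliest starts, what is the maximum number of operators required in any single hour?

14

Early-start schedule: Task 1@1, Task 2@1, Task 3@1, Task 4@1.
Load per hour: hour 1: 14, hour 2: 6, hour 3: 3, hour 4: 3, hour 5: 0.
Peak is 14.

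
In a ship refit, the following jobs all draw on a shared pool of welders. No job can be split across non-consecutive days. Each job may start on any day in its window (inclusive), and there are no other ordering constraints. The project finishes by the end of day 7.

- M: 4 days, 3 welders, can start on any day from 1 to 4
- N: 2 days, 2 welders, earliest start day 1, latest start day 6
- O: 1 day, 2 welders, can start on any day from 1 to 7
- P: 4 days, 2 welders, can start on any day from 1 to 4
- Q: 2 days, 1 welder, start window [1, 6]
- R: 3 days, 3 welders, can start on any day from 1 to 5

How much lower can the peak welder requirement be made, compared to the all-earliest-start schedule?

Early-start peak: d1:13  d2:11  d3:8  d4:5  d5:0  d6:0  d7:0 ⇒ 13.
Leveled (M@1, N@1, O@3, P@4, Q@1, R@5): d1:6  d2:6  d3:5  d4:5  d5:5  d6:5  d7:5 ⇒ 6.
Reduction 13 − 6 = 7.

7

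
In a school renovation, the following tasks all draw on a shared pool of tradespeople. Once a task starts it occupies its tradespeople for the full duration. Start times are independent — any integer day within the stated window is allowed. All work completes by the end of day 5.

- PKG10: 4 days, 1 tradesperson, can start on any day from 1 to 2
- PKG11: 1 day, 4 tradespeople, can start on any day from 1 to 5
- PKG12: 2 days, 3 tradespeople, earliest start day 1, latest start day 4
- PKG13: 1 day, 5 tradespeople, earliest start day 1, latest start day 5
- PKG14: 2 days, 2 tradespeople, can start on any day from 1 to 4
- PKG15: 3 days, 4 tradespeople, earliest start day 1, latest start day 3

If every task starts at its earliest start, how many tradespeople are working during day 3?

At early start, day 3 has: PKG10, PKG15.
Demand: 1 + 4 = 5.

5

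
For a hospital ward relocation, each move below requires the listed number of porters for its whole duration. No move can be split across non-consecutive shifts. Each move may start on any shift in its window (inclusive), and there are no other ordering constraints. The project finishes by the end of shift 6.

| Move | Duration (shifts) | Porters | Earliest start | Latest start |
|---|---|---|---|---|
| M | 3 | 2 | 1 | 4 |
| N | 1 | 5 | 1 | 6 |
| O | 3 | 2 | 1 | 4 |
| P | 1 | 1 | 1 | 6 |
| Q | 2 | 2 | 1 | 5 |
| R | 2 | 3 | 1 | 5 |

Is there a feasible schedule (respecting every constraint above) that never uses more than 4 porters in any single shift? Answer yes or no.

Total porter-shifts = 28; over 6 shifts the average is 28/6 > 4, so some shift must exceed 4.

no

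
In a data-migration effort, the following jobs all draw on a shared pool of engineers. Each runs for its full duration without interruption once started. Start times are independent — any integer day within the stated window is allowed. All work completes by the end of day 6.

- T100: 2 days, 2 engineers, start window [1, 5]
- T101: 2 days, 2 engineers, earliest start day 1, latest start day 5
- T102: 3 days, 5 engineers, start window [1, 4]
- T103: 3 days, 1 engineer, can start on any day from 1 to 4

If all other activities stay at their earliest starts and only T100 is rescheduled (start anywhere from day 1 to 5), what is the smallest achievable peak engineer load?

T100@1: d1:10  d2:10  d3:6  d4:0  d5:0  d6:0 → peak 10
T100@2: d1:8  d2:10  d3:8  d4:0  d5:0  d6:0 → peak 10
T100@3: d1:8  d2:8  d3:8  d4:2  d5:0  d6:0 → peak 8
T100@4: d1:8  d2:8  d3:6  d4:2  d5:2  d6:0 → peak 8
T100@5: d1:8  d2:8  d3:6  d4:0  d5:2  d6:2 → peak 8
Best is T100@3, peak 8.

8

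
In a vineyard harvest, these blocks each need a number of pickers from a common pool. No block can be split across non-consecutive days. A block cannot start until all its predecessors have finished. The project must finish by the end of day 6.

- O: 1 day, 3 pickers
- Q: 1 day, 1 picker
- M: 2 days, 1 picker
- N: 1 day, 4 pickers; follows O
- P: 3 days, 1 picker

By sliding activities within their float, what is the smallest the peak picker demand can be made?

Early-start (O@1, Q@1, M@1, N@2, P@1) gives peak 6: d1:6  d2:6  d3:1  d4:0  d5:0  d6:0.
Shift M→2, N→5, P→2.
Schedule O@1, Q@1, M@2, N@5, P@2: d1:4  d2:2  d3:2  d4:1  d5:4  d6:0 — peak 4.

4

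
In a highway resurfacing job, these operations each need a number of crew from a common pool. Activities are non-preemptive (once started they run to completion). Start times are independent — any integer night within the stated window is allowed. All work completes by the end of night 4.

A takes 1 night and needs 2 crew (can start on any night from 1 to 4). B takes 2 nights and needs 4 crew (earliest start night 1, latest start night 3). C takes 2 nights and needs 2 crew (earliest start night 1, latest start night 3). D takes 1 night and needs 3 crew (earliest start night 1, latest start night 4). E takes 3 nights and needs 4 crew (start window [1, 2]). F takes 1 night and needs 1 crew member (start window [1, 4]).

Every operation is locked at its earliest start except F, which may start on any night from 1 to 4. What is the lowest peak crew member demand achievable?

F@1: n1:16  n2:10  n3:4  n4:0 → peak 16
F@2: n1:15  n2:11  n3:4  n4:0 → peak 15
F@3: n1:15  n2:10  n3:5  n4:0 → peak 15
F@4: n1:15  n2:10  n3:4  n4:1 → peak 15
Best is F@2, peak 15.

15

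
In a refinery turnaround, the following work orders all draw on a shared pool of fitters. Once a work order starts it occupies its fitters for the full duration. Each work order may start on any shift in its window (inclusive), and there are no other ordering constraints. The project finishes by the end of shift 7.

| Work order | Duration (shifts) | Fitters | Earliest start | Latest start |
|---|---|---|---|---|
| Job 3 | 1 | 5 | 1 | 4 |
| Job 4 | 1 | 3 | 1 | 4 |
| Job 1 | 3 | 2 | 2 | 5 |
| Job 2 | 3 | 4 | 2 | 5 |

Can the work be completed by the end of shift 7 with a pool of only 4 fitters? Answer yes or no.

The minimum achievable peak is 5; 4 < 5, so no feasible schedule stays within the cap.

no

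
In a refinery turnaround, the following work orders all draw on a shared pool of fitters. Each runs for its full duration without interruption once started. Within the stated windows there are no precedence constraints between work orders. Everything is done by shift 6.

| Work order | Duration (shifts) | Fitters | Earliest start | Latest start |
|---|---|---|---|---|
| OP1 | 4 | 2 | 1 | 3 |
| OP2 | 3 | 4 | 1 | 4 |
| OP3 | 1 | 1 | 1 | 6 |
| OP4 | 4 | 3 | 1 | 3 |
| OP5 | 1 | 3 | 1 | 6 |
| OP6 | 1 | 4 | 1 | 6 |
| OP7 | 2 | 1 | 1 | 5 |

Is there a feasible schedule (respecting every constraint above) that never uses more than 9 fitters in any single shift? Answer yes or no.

Schedule OP1@1, OP2@1, OP3@1, OP4@2, OP5@4, OP6@5, OP7@4: s1:7  s2:9  s3:9  s4:9  s5:8  s6:0 — peak 9 ≤ 9.

yes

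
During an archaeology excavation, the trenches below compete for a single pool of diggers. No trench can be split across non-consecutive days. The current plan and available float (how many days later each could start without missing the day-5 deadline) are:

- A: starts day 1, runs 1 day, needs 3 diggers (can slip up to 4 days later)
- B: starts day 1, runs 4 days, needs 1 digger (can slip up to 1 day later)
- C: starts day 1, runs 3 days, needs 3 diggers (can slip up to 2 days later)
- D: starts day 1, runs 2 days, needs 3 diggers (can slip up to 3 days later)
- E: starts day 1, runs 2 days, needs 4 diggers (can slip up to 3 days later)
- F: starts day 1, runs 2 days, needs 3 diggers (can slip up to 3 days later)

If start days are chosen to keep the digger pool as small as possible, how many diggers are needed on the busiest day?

8

Early-start (A@1, B@1, C@1, D@1, E@1, F@1) gives peak 17: d1:17  d2:14  d3:4  d4:1  d5:0.
Shift D→2, E→4, F→4.
Schedule A@1, B@1, C@1, D@2, E@4, F@4: d1:7  d2:7  d3:7  d4:8  d5:7 — peak 8.
Total digger-days = 36 over 5 days ⇒ peak ≥ ⌈36/5⌉ = 8, so 8 is optimal.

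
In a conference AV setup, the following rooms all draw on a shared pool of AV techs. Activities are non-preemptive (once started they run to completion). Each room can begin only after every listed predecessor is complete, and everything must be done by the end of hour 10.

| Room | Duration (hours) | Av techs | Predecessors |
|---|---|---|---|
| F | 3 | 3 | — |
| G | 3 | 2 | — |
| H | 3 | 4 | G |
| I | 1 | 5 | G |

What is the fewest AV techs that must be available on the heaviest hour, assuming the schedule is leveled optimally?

Early-start (F@1, G@1, H@4, I@4) gives peak 9: h1:5  h2:5  h3:5  h4:9  h5:4  h6:4  h7:0  h8:0  h9:0  h10:0.
Shift I→7.
Schedule F@1, G@1, H@4, I@7: h1:5  h2:5  h3:5  h4:4  h5:4  h6:4  h7:5  h8:0  h9:0  h10:0 — peak 5.

5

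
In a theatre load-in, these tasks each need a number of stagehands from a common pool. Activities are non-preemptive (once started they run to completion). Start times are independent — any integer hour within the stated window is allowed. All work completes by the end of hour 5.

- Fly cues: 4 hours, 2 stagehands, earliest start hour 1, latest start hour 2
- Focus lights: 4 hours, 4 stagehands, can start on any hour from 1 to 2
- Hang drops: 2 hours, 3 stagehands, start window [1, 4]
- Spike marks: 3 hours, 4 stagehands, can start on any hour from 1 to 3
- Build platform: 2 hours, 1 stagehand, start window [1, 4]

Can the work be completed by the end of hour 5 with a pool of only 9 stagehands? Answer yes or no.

The minimum achievable peak is 10; 9 < 10, so no feasible schedule stays within the cap.

no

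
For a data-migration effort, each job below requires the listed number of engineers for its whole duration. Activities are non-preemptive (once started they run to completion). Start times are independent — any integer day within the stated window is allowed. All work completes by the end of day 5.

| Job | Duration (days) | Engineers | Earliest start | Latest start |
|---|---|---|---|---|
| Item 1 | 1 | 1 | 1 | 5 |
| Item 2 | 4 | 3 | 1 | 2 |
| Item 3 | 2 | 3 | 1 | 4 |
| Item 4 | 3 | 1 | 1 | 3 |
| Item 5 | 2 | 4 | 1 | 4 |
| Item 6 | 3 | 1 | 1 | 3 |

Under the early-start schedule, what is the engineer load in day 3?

5

At early start, day 3 has: Item 2, Item 4, Item 6.
Demand: 3 + 1 + 1 = 5.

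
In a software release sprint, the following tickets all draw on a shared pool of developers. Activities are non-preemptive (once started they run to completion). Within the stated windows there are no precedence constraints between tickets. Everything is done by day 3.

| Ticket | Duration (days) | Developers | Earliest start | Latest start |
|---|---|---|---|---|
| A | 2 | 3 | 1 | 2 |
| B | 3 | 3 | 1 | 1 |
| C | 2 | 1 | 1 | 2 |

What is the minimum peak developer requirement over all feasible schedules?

7

Schedule A@1, B@1, C@1: d1:7  d2:7  d3:3 — peak 7.
No arrangement of the 4 feasible schedules does better.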